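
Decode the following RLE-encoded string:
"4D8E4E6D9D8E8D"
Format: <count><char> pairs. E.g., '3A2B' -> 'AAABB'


Expanding each <count><char> pair:
  4D -> 'DDDD'
  8E -> 'EEEEEEEE'
  4E -> 'EEEE'
  6D -> 'DDDDDD'
  9D -> 'DDDDDDDDD'
  8E -> 'EEEEEEEE'
  8D -> 'DDDDDDDD'

Decoded = DDDDEEEEEEEEEEEEDDDDDDDDDDDDDDDEEEEEEEEDDDDDDDD


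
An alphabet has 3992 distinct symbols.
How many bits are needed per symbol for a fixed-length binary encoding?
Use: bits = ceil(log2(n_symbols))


log2(3992) = 11.9629
Bracket: 2^11 = 2048 < 3992 <= 2^12 = 4096
So ceil(log2(3992)) = 12

bits = ceil(log2(3992)) = ceil(11.9629) = 12 bits


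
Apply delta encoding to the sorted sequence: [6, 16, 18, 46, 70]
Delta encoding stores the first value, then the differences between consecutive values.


First value: 6
Deltas:
  16 - 6 = 10
  18 - 16 = 2
  46 - 18 = 28
  70 - 46 = 24


Delta encoded: [6, 10, 2, 28, 24]


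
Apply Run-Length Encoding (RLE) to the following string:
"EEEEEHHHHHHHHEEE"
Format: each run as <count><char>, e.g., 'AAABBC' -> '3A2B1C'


Scanning runs left to right:
  i=0: run of 'E' x 5 -> '5E'
  i=5: run of 'H' x 8 -> '8H'
  i=13: run of 'E' x 3 -> '3E'

RLE = 5E8H3E


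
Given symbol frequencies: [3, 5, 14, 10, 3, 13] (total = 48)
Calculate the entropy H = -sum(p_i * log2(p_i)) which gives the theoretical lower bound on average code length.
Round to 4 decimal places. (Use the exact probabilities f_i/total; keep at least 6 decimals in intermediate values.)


Per-symbol terms -p_i * log2(p_i) with p_i = f_i/48:
  p = 3/48 = 0.062500: log2(p) = -4.000000, -p*log2(p) = 0.250000
  p = 5/48 = 0.104167: log2(p) = -3.263034, -p*log2(p) = 0.339899
  p = 14/48 = 0.291667: log2(p) = -1.777608, -p*log2(p) = 0.518469
  p = 10/48 = 0.208333: log2(p) = -2.263034, -p*log2(p) = 0.471466
  p = 3/48 = 0.062500: log2(p) = -4.000000, -p*log2(p) = 0.250000
  p = 13/48 = 0.270833: log2(p) = -1.884523, -p*log2(p) = 0.510392
H = 0.250000 + 0.339899 + 0.518469 + 0.471466 + 0.250000 + 0.510392 = 2.340226

H = 2.3402 bits/symbol


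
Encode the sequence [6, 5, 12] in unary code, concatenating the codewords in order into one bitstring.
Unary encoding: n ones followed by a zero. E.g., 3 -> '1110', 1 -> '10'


Encode each number as n ones followed by a terminating 0:
  6 -> 1111110 (7 bits)
  5 -> 111110 (6 bits)
  12 -> 1111111111110 (13 bits)
Total length = 7 + 6 + 13 = 26 bits.

Unary([6, 5, 12]) = 11111101111101111111111110 (26 bits)


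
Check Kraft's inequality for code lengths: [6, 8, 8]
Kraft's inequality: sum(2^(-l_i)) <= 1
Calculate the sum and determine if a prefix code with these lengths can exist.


Sum = 2^(-6) + 2^(-8) + 2^(-8)
    = 0.015625 + 0.00390625 + 0.00390625
    = 6/256 = 0.0234375
Since 0.0234375 <= 1, Kraft's inequality IS satisfied.
A prefix code with these lengths CAN exist.

Kraft sum = 0.0234375. Satisfied.


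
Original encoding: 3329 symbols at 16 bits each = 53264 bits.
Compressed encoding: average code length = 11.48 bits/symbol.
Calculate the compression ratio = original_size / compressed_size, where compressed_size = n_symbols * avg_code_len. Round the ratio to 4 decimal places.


original_size = n_symbols * orig_bits = 3329 * 16 = 53264 bits
compressed_size = n_symbols * avg_code_len = 3329 * 11.48 = 38216.92 bits
ratio = original_size / compressed_size = 53264 / 38216.92 = 1.3937

Compression ratio = 1.3937


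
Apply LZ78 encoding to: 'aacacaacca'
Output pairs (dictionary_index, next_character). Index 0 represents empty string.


LZ78 encoding steps:
Dictionary: {0: ''}
Step 1: w='' (idx 0), next='a' -> output (0, 'a'), add 'a' as idx 1
Step 2: w='a' (idx 1), next='c' -> output (1, 'c'), add 'ac' as idx 2
Step 3: w='ac' (idx 2), next='a' -> output (2, 'a'), add 'aca' as idx 3
Step 4: w='ac' (idx 2), next='c' -> output (2, 'c'), add 'acc' as idx 4
Step 5: w='a' (idx 1), end of input -> output (1, '')


Encoded: [(0, 'a'), (1, 'c'), (2, 'a'), (2, 'c'), (1, '')]


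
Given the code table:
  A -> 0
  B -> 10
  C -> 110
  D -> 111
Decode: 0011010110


Decoding:
0 -> A
0 -> A
110 -> C
10 -> B
110 -> C


Result: AACBC


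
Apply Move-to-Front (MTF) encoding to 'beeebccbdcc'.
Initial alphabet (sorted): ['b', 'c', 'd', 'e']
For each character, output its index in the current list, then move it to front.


MTF encoding:
'b': index 0 in ['b', 'c', 'd', 'e'] -> ['b', 'c', 'd', 'e']
'e': index 3 in ['b', 'c', 'd', 'e'] -> ['e', 'b', 'c', 'd']
'e': index 0 in ['e', 'b', 'c', 'd'] -> ['e', 'b', 'c', 'd']
'e': index 0 in ['e', 'b', 'c', 'd'] -> ['e', 'b', 'c', 'd']
'b': index 1 in ['e', 'b', 'c', 'd'] -> ['b', 'e', 'c', 'd']
'c': index 2 in ['b', 'e', 'c', 'd'] -> ['c', 'b', 'e', 'd']
'c': index 0 in ['c', 'b', 'e', 'd'] -> ['c', 'b', 'e', 'd']
'b': index 1 in ['c', 'b', 'e', 'd'] -> ['b', 'c', 'e', 'd']
'd': index 3 in ['b', 'c', 'e', 'd'] -> ['d', 'b', 'c', 'e']
'c': index 2 in ['d', 'b', 'c', 'e'] -> ['c', 'd', 'b', 'e']
'c': index 0 in ['c', 'd', 'b', 'e'] -> ['c', 'd', 'b', 'e']


Output: [0, 3, 0, 0, 1, 2, 0, 1, 3, 2, 0]


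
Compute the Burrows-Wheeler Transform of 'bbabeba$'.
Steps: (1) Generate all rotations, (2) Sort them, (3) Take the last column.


Rotations (sorted):
  0: $bbabeba -> last char: a
  1: a$bbabeb -> last char: b
  2: abeba$bb -> last char: b
  3: ba$bbabe -> last char: e
  4: babeba$b -> last char: b
  5: bbabeba$ -> last char: $
  6: beba$bba -> last char: a
  7: eba$bbab -> last char: b


BWT = abbeb$ab


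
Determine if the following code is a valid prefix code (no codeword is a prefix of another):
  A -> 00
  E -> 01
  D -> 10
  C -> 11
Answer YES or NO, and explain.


Checking each pair (does one codeword prefix another?):
  A='00' vs E='01': no prefix
  A='00' vs D='10': no prefix
  A='00' vs C='11': no prefix
  E='01' vs A='00': no prefix
  E='01' vs D='10': no prefix
  E='01' vs C='11': no prefix
  D='10' vs A='00': no prefix
  D='10' vs E='01': no prefix
  D='10' vs C='11': no prefix
  C='11' vs A='00': no prefix
  C='11' vs E='01': no prefix
  C='11' vs D='10': no prefix
No violation found over all pairs.

YES -- this is a valid prefix code. No codeword is a prefix of any other codeword.


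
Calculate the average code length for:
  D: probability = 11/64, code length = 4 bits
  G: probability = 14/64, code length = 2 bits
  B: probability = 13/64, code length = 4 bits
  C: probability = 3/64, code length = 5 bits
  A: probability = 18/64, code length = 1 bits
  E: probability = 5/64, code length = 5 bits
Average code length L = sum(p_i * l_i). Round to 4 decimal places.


Weighted contributions p_i * l_i:
  D: (11/64) * 4 = 44/64
  G: (14/64) * 2 = 28/64
  B: (13/64) * 4 = 52/64
  C: (3/64) * 5 = 15/64
  A: (18/64) * 1 = 18/64
  E: (5/64) * 5 = 25/64
Sum = (44 + 28 + 52 + 15 + 18 + 25)/64 = 182/64

L = 182/64 = 2.8438 bits/symbol


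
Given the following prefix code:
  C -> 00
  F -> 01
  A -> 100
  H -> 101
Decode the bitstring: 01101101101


Decoding step by step:
Bits 01 -> F
Bits 101 -> H
Bits 101 -> H
Bits 101 -> H


Decoded message: FHHH


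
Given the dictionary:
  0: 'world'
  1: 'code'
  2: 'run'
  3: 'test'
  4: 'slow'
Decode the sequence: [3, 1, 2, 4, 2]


Look up each index in the dictionary:
  3 -> 'test'
  1 -> 'code'
  2 -> 'run'
  4 -> 'slow'
  2 -> 'run'

Decoded: "test code run slow run"


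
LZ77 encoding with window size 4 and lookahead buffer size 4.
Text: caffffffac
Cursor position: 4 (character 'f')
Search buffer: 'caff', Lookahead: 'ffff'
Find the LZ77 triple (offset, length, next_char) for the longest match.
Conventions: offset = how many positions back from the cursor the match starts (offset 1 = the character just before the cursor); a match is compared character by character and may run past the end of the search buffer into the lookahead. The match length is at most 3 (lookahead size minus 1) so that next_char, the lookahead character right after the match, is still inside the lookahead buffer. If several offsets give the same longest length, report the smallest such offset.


Try each offset into the search buffer:
  offset=1 (pos 3, char 'f'): match length 3
  offset=2 (pos 2, char 'f'): match length 3
  offset=3 (pos 1, char 'a'): match length 0
  offset=4 (pos 0, char 'c'): match length 0
Longest match has length 3, found at offsets 1, 2; take the smallest, offset 1.
next_char = character at position 4 + 3 = 7 -> 'f'

Best match: offset=1, length=3 (matching 'fff' starting at position 3)
LZ77 triple: (1, 3, 'f')


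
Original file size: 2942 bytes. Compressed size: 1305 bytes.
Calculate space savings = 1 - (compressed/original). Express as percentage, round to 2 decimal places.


ratio = compressed/original = 1305/2942 = 0.443576
savings = 1 - ratio = 1 - 0.443576 = 0.556424
as a percentage: 0.556424 * 100 = 55.64%

Space savings = 1 - 1305/2942 = 55.64%


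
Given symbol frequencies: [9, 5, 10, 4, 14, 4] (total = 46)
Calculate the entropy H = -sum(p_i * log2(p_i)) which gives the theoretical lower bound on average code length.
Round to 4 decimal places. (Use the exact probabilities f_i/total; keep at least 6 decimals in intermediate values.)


Per-symbol terms -p_i * log2(p_i) with p_i = f_i/46:
  p = 9/46 = 0.195652: log2(p) = -2.353637, -p*log2(p) = 0.460494
  p = 5/46 = 0.108696: log2(p) = -3.201634, -p*log2(p) = 0.348004
  p = 10/46 = 0.217391: log2(p) = -2.201634, -p*log2(p) = 0.478616
  p = 4/46 = 0.086957: log2(p) = -3.523562, -p*log2(p) = 0.306397
  p = 14/46 = 0.304348: log2(p) = -1.716207, -p*log2(p) = 0.522324
  p = 4/46 = 0.086957: log2(p) = -3.523562, -p*log2(p) = 0.306397
H = 0.460494 + 0.348004 + 0.478616 + 0.306397 + 0.522324 + 0.306397 = 2.422232

H = 2.4222 bits/symbol


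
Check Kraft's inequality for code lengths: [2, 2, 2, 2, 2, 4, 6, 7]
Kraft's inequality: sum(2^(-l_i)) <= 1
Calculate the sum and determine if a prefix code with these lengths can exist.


Sum = 2^(-2) + 2^(-2) + 2^(-2) + 2^(-2) + 2^(-2) + 2^(-4) + 2^(-6) + 2^(-7)
    = 0.25 + 0.25 + 0.25 + 0.25 + 0.25 + 0.0625 + 0.015625 + 0.0078125
    = 171/128 = 1.3359375
Since 1.3359375 > 1, Kraft's inequality is NOT satisfied.
A prefix code with these lengths CANNOT exist.

Kraft sum = 1.3359375. Not satisfied.


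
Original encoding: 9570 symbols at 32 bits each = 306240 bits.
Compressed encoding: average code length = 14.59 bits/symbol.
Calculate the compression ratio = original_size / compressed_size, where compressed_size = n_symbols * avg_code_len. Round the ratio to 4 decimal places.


original_size = n_symbols * orig_bits = 9570 * 32 = 306240 bits
compressed_size = n_symbols * avg_code_len = 9570 * 14.59 = 139626.3 bits
ratio = original_size / compressed_size = 306240 / 139626.3 = 2.1933

Compression ratio = 2.1933


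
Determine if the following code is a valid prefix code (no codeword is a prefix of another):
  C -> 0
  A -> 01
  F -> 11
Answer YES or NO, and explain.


Checking each pair (does one codeword prefix another?):
  C='0' vs A='01': prefix -- VIOLATION

NO -- this is NOT a valid prefix code. C (0) is a prefix of A (01).


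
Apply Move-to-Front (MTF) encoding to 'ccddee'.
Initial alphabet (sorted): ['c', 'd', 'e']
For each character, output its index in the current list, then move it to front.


MTF encoding:
'c': index 0 in ['c', 'd', 'e'] -> ['c', 'd', 'e']
'c': index 0 in ['c', 'd', 'e'] -> ['c', 'd', 'e']
'd': index 1 in ['c', 'd', 'e'] -> ['d', 'c', 'e']
'd': index 0 in ['d', 'c', 'e'] -> ['d', 'c', 'e']
'e': index 2 in ['d', 'c', 'e'] -> ['e', 'd', 'c']
'e': index 0 in ['e', 'd', 'c'] -> ['e', 'd', 'c']


Output: [0, 0, 1, 0, 2, 0]


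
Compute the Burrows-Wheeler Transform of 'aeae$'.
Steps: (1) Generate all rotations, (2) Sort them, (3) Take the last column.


Rotations (sorted):
  0: $aeae -> last char: e
  1: ae$ae -> last char: e
  2: aeae$ -> last char: $
  3: e$aea -> last char: a
  4: eae$a -> last char: a


BWT = ee$aa


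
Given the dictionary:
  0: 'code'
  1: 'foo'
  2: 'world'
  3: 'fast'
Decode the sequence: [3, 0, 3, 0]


Look up each index in the dictionary:
  3 -> 'fast'
  0 -> 'code'
  3 -> 'fast'
  0 -> 'code'

Decoded: "fast code fast code"


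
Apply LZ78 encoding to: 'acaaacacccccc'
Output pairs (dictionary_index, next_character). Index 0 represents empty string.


LZ78 encoding steps:
Dictionary: {0: ''}
Step 1: w='' (idx 0), next='a' -> output (0, 'a'), add 'a' as idx 1
Step 2: w='' (idx 0), next='c' -> output (0, 'c'), add 'c' as idx 2
Step 3: w='a' (idx 1), next='a' -> output (1, 'a'), add 'aa' as idx 3
Step 4: w='a' (idx 1), next='c' -> output (1, 'c'), add 'ac' as idx 4
Step 5: w='ac' (idx 4), next='c' -> output (4, 'c'), add 'acc' as idx 5
Step 6: w='c' (idx 2), next='c' -> output (2, 'c'), add 'cc' as idx 6
Step 7: w='cc' (idx 6), end of input -> output (6, '')


Encoded: [(0, 'a'), (0, 'c'), (1, 'a'), (1, 'c'), (4, 'c'), (2, 'c'), (6, '')]


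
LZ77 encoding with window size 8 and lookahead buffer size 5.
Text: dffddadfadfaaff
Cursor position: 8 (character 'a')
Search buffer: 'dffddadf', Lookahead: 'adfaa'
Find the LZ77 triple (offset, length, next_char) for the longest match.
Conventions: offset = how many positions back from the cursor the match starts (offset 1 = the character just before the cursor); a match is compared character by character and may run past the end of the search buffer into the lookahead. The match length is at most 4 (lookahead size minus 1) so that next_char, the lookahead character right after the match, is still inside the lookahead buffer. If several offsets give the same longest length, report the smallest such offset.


Try each offset into the search buffer:
  offset=1 (pos 7, char 'f'): match length 0
  offset=2 (pos 6, char 'd'): match length 0
  offset=3 (pos 5, char 'a'): match length 4
  offset=4 (pos 4, char 'd'): match length 0
  offset=5 (pos 3, char 'd'): match length 0
  offset=6 (pos 2, char 'f'): match length 0
  offset=7 (pos 1, char 'f'): match length 0
  offset=8 (pos 0, char 'd'): match length 0
Longest match has length 4 at offset 3.
next_char = character at position 8 + 4 = 12 -> 'a'

Best match: offset=3, length=4 (matching 'adfa' starting at position 5)
LZ77 triple: (3, 4, 'a')


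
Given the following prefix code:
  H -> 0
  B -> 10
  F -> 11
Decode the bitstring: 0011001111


Decoding step by step:
Bits 0 -> H
Bits 0 -> H
Bits 11 -> F
Bits 0 -> H
Bits 0 -> H
Bits 11 -> F
Bits 11 -> F


Decoded message: HHFHHFF


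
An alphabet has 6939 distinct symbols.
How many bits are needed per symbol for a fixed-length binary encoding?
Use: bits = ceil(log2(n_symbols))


log2(6939) = 12.7605
Bracket: 2^12 = 4096 < 6939 <= 2^13 = 8192
So ceil(log2(6939)) = 13

bits = ceil(log2(6939)) = ceil(12.7605) = 13 bits


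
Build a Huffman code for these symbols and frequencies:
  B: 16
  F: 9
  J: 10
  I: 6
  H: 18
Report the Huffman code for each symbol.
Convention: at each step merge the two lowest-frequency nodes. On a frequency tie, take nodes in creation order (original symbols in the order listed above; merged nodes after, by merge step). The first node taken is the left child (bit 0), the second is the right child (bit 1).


Huffman tree construction:
Step 1: Merge I(6) + F(9) = 15
Step 2: Merge J(10) + (I+F)(15) = 25
Step 3: Merge B(16) + H(18) = 34
Step 4: Merge (J+(I+F))(25) + (B+H)(34) = 59
Read each symbol's code off the tree from the root (left child = 0, right child = 1).

Codes:
  B: 10 (length 2)
  F: 011 (length 3)
  J: 00 (length 2)
  I: 010 (length 3)
  H: 11 (length 2)
Average code length: 133/59 = 2.2542 bits/symbol


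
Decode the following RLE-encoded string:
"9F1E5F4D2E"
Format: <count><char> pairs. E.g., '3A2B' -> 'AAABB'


Expanding each <count><char> pair:
  9F -> 'FFFFFFFFF'
  1E -> 'E'
  5F -> 'FFFFF'
  4D -> 'DDDD'
  2E -> 'EE'

Decoded = FFFFFFFFFEFFFFFDDDDEE


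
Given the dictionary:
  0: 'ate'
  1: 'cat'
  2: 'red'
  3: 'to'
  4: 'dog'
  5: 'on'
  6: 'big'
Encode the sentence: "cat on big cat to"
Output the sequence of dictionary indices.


Look up each word in the dictionary:
  'cat' -> 1
  'on' -> 5
  'big' -> 6
  'cat' -> 1
  'to' -> 3

Encoded: [1, 5, 6, 1, 3]


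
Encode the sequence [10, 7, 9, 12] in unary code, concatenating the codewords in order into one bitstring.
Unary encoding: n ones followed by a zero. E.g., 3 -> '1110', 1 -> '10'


Encode each number as n ones followed by a terminating 0:
  10 -> 11111111110 (11 bits)
  7 -> 11111110 (8 bits)
  9 -> 1111111110 (10 bits)
  12 -> 1111111111110 (13 bits)
Total length = 11 + 8 + 10 + 13 = 42 bits.

Unary([10, 7, 9, 12]) = 111111111101111111011111111101111111111110 (42 bits)


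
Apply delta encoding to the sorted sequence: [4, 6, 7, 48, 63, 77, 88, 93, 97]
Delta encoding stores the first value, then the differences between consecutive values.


First value: 4
Deltas:
  6 - 4 = 2
  7 - 6 = 1
  48 - 7 = 41
  63 - 48 = 15
  77 - 63 = 14
  88 - 77 = 11
  93 - 88 = 5
  97 - 93 = 4


Delta encoded: [4, 2, 1, 41, 15, 14, 11, 5, 4]


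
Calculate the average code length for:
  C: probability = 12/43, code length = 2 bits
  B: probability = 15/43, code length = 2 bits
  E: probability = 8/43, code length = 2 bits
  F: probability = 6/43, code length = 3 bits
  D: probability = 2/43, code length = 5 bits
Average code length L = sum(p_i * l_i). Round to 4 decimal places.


Weighted contributions p_i * l_i:
  C: (12/43) * 2 = 24/43
  B: (15/43) * 2 = 30/43
  E: (8/43) * 2 = 16/43
  F: (6/43) * 3 = 18/43
  D: (2/43) * 5 = 10/43
Sum = (24 + 30 + 16 + 18 + 10)/43 = 98/43

L = 98/43 = 2.2791 bits/symbol


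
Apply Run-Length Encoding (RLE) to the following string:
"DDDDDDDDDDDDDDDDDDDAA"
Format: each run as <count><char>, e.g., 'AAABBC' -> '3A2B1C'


Scanning runs left to right:
  i=0: run of 'D' x 19 -> '19D'
  i=19: run of 'A' x 2 -> '2A'

RLE = 19D2A


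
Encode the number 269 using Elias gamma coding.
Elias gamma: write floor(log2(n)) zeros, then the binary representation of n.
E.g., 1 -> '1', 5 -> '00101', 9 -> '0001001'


num_bits = floor(log2(269)) + 1 = 9
leading_zeros = num_bits - 1 = 8
binary(269) = 100001101

Elias gamma(269) = '00000000' + '100001101' = 00000000100001101 (17 bits)


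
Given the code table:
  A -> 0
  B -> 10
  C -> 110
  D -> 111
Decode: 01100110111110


Decoding:
0 -> A
110 -> C
0 -> A
110 -> C
111 -> D
110 -> C


Result: ACACDC


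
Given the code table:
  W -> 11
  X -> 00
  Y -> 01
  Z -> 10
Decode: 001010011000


Decoding:
00 -> X
10 -> Z
10 -> Z
01 -> Y
10 -> Z
00 -> X


Result: XZZYZX


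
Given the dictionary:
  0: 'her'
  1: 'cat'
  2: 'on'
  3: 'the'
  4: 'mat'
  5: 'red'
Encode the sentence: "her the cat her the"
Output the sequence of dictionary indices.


Look up each word in the dictionary:
  'her' -> 0
  'the' -> 3
  'cat' -> 1
  'her' -> 0
  'the' -> 3

Encoded: [0, 3, 1, 0, 3]


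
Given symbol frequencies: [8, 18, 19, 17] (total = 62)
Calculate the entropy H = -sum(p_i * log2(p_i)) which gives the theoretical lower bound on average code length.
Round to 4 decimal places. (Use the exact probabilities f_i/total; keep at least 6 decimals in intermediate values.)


Per-symbol terms -p_i * log2(p_i) with p_i = f_i/62:
  p = 8/62 = 0.129032: log2(p) = -2.954196, -p*log2(p) = 0.381187
  p = 18/62 = 0.290323: log2(p) = -1.784271, -p*log2(p) = 0.518014
  p = 19/62 = 0.306452: log2(p) = -1.706269, -p*log2(p) = 0.522889
  p = 17/62 = 0.274194: log2(p) = -1.866733, -p*log2(p) = 0.511846
H = 0.381187 + 0.518014 + 0.522889 + 0.511846 = 1.933936

H = 1.9339 bits/symbol


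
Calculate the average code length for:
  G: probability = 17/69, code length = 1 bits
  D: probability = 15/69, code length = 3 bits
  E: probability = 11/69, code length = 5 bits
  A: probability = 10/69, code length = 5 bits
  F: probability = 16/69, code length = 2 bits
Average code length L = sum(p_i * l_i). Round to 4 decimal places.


Weighted contributions p_i * l_i:
  G: (17/69) * 1 = 17/69
  D: (15/69) * 3 = 45/69
  E: (11/69) * 5 = 55/69
  A: (10/69) * 5 = 50/69
  F: (16/69) * 2 = 32/69
Sum = (17 + 45 + 55 + 50 + 32)/69 = 199/69

L = 199/69 = 2.8841 bits/symbol


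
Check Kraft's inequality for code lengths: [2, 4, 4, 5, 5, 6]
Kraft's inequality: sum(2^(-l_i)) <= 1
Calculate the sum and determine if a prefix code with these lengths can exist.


Sum = 2^(-2) + 2^(-4) + 2^(-4) + 2^(-5) + 2^(-5) + 2^(-6)
    = 0.25 + 0.0625 + 0.0625 + 0.03125 + 0.03125 + 0.015625
    = 29/64 = 0.453125
Since 0.453125 <= 1, Kraft's inequality IS satisfied.
A prefix code with these lengths CAN exist.

Kraft sum = 0.453125. Satisfied.


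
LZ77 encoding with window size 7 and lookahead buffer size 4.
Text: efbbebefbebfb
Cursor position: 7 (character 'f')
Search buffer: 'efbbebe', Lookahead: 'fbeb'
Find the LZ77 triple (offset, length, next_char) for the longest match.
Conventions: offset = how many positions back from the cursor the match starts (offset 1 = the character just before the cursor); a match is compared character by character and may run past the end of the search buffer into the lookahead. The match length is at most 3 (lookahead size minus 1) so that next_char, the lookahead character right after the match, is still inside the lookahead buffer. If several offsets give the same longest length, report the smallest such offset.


Try each offset into the search buffer:
  offset=1 (pos 6, char 'e'): match length 0
  offset=2 (pos 5, char 'b'): match length 0
  offset=3 (pos 4, char 'e'): match length 0
  offset=4 (pos 3, char 'b'): match length 0
  offset=5 (pos 2, char 'b'): match length 0
  offset=6 (pos 1, char 'f'): match length 2
  offset=7 (pos 0, char 'e'): match length 0
Longest match has length 2 at offset 6.
next_char = character at position 7 + 2 = 9 -> 'e'

Best match: offset=6, length=2 (matching 'fb' starting at position 1)
LZ77 triple: (6, 2, 'e')


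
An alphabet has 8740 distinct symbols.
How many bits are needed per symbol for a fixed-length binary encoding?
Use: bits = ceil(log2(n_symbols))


log2(8740) = 13.0934
Bracket: 2^13 = 8192 < 8740 <= 2^14 = 16384
So ceil(log2(8740)) = 14

bits = ceil(log2(8740)) = ceil(13.0934) = 14 bits


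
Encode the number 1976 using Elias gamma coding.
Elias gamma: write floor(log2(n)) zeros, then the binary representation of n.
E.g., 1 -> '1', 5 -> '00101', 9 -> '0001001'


num_bits = floor(log2(1976)) + 1 = 11
leading_zeros = num_bits - 1 = 10
binary(1976) = 11110111000

Elias gamma(1976) = '0000000000' + '11110111000' = 000000000011110111000 (21 bits)


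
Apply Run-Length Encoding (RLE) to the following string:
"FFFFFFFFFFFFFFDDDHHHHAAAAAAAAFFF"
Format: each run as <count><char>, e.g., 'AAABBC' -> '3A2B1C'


Scanning runs left to right:
  i=0: run of 'F' x 14 -> '14F'
  i=14: run of 'D' x 3 -> '3D'
  i=17: run of 'H' x 4 -> '4H'
  i=21: run of 'A' x 8 -> '8A'
  i=29: run of 'F' x 3 -> '3F'

RLE = 14F3D4H8A3F


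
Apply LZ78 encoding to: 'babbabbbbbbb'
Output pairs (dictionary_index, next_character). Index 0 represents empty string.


LZ78 encoding steps:
Dictionary: {0: ''}
Step 1: w='' (idx 0), next='b' -> output (0, 'b'), add 'b' as idx 1
Step 2: w='' (idx 0), next='a' -> output (0, 'a'), add 'a' as idx 2
Step 3: w='b' (idx 1), next='b' -> output (1, 'b'), add 'bb' as idx 3
Step 4: w='a' (idx 2), next='b' -> output (2, 'b'), add 'ab' as idx 4
Step 5: w='bb' (idx 3), next='b' -> output (3, 'b'), add 'bbb' as idx 5
Step 6: w='bbb' (idx 5), end of input -> output (5, '')


Encoded: [(0, 'b'), (0, 'a'), (1, 'b'), (2, 'b'), (3, 'b'), (5, '')]


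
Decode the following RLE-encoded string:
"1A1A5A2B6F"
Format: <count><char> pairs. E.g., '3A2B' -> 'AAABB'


Expanding each <count><char> pair:
  1A -> 'A'
  1A -> 'A'
  5A -> 'AAAAA'
  2B -> 'BB'
  6F -> 'FFFFFF'

Decoded = AAAAAAABBFFFFFF


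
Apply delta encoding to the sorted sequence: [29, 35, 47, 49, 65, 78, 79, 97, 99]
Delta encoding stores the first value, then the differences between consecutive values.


First value: 29
Deltas:
  35 - 29 = 6
  47 - 35 = 12
  49 - 47 = 2
  65 - 49 = 16
  78 - 65 = 13
  79 - 78 = 1
  97 - 79 = 18
  99 - 97 = 2


Delta encoded: [29, 6, 12, 2, 16, 13, 1, 18, 2]


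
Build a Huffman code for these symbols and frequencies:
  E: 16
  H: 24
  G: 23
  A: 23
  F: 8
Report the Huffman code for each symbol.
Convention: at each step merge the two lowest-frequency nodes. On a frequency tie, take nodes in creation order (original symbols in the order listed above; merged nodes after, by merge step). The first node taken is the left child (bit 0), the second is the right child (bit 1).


Huffman tree construction:
Step 1: Merge F(8) + E(16) = 24
Step 2: Merge G(23) + A(23) = 46
Step 3: Merge H(24) + (F+E)(24) = 48
Step 4: Merge (G+A)(46) + (H+(F+E))(48) = 94
Read each symbol's code off the tree from the root (left child = 0, right child = 1).

Codes:
  E: 111 (length 3)
  H: 10 (length 2)
  G: 00 (length 2)
  A: 01 (length 2)
  F: 110 (length 3)
Average code length: 212/94 = 2.2553 bits/symbol


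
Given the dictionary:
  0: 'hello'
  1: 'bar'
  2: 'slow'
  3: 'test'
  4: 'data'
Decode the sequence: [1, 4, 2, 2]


Look up each index in the dictionary:
  1 -> 'bar'
  4 -> 'data'
  2 -> 'slow'
  2 -> 'slow'

Decoded: "bar data slow slow"


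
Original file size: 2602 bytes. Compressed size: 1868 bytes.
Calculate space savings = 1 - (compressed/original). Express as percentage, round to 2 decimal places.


ratio = compressed/original = 1868/2602 = 0.717909
savings = 1 - ratio = 1 - 0.717909 = 0.282091
as a percentage: 0.282091 * 100 = 28.21%

Space savings = 1 - 1868/2602 = 28.21%


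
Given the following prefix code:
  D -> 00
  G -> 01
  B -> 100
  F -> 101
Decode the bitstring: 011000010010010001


Decoding step by step:
Bits 01 -> G
Bits 100 -> B
Bits 00 -> D
Bits 100 -> B
Bits 100 -> B
Bits 100 -> B
Bits 01 -> G


Decoded message: GBDBBBG


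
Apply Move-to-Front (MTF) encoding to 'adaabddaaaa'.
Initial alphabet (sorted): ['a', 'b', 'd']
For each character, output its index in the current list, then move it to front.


MTF encoding:
'a': index 0 in ['a', 'b', 'd'] -> ['a', 'b', 'd']
'd': index 2 in ['a', 'b', 'd'] -> ['d', 'a', 'b']
'a': index 1 in ['d', 'a', 'b'] -> ['a', 'd', 'b']
'a': index 0 in ['a', 'd', 'b'] -> ['a', 'd', 'b']
'b': index 2 in ['a', 'd', 'b'] -> ['b', 'a', 'd']
'd': index 2 in ['b', 'a', 'd'] -> ['d', 'b', 'a']
'd': index 0 in ['d', 'b', 'a'] -> ['d', 'b', 'a']
'a': index 2 in ['d', 'b', 'a'] -> ['a', 'd', 'b']
'a': index 0 in ['a', 'd', 'b'] -> ['a', 'd', 'b']
'a': index 0 in ['a', 'd', 'b'] -> ['a', 'd', 'b']
'a': index 0 in ['a', 'd', 'b'] -> ['a', 'd', 'b']


Output: [0, 2, 1, 0, 2, 2, 0, 2, 0, 0, 0]


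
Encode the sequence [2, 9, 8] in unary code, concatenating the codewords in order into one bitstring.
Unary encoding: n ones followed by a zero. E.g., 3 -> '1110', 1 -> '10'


Encode each number as n ones followed by a terminating 0:
  2 -> 110 (3 bits)
  9 -> 1111111110 (10 bits)
  8 -> 111111110 (9 bits)
Total length = 3 + 10 + 9 = 22 bits.

Unary([2, 9, 8]) = 1101111111110111111110 (22 bits)


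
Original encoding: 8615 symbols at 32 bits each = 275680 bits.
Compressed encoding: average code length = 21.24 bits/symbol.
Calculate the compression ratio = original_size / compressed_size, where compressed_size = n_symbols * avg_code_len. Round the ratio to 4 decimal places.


original_size = n_symbols * orig_bits = 8615 * 32 = 275680 bits
compressed_size = n_symbols * avg_code_len = 8615 * 21.24 = 182982.6 bits
ratio = original_size / compressed_size = 275680 / 182982.6 = 1.5066

Compression ratio = 1.5066


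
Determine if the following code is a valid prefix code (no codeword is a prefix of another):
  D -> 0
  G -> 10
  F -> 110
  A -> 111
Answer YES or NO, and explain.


Checking each pair (does one codeword prefix another?):
  D='0' vs G='10': no prefix
  D='0' vs F='110': no prefix
  D='0' vs A='111': no prefix
  G='10' vs D='0': no prefix
  G='10' vs F='110': no prefix
  G='10' vs A='111': no prefix
  F='110' vs D='0': no prefix
  F='110' vs G='10': no prefix
  F='110' vs A='111': no prefix
  A='111' vs D='0': no prefix
  A='111' vs G='10': no prefix
  A='111' vs F='110': no prefix
No violation found over all pairs.

YES -- this is a valid prefix code. No codeword is a prefix of any other codeword.


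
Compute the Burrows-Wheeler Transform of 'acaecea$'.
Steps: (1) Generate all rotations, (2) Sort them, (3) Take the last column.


Rotations (sorted):
  0: $acaecea -> last char: a
  1: a$acaece -> last char: e
  2: acaecea$ -> last char: $
  3: aecea$ac -> last char: c
  4: caecea$a -> last char: a
  5: cea$acae -> last char: e
  6: ea$acaec -> last char: c
  7: ecea$aca -> last char: a


BWT = ae$caeca


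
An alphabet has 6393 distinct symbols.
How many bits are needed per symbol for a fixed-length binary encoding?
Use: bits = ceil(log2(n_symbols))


log2(6393) = 12.6423
Bracket: 2^12 = 4096 < 6393 <= 2^13 = 8192
So ceil(log2(6393)) = 13

bits = ceil(log2(6393)) = ceil(12.6423) = 13 bits


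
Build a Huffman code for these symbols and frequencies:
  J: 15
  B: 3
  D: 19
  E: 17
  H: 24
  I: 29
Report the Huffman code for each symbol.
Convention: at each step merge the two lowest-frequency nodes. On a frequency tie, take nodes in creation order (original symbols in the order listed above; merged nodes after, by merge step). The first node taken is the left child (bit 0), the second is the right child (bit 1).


Huffman tree construction:
Step 1: Merge B(3) + J(15) = 18
Step 2: Merge E(17) + (B+J)(18) = 35
Step 3: Merge D(19) + H(24) = 43
Step 4: Merge I(29) + (E+(B+J))(35) = 64
Step 5: Merge (D+H)(43) + (I+(E+(B+J)))(64) = 107
Read each symbol's code off the tree from the root (left child = 0, right child = 1).

Codes:
  J: 1111 (length 4)
  B: 1110 (length 4)
  D: 00 (length 2)
  E: 110 (length 3)
  H: 01 (length 2)
  I: 10 (length 2)
Average code length: 267/107 = 2.4953 bits/symbol


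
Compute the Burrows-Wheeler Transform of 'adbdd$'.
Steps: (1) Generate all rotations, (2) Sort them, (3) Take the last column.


Rotations (sorted):
  0: $adbdd -> last char: d
  1: adbdd$ -> last char: $
  2: bdd$ad -> last char: d
  3: d$adbd -> last char: d
  4: dbdd$a -> last char: a
  5: dd$adb -> last char: b


BWT = d$ddab


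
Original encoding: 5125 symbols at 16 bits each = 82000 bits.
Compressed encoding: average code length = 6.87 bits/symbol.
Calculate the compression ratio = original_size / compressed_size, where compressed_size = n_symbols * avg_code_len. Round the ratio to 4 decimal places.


original_size = n_symbols * orig_bits = 5125 * 16 = 82000 bits
compressed_size = n_symbols * avg_code_len = 5125 * 6.87 = 35208.75 bits
ratio = original_size / compressed_size = 82000 / 35208.75 = 2.329

Compression ratio = 2.329


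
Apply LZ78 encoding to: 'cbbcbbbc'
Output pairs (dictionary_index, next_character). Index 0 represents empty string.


LZ78 encoding steps:
Dictionary: {0: ''}
Step 1: w='' (idx 0), next='c' -> output (0, 'c'), add 'c' as idx 1
Step 2: w='' (idx 0), next='b' -> output (0, 'b'), add 'b' as idx 2
Step 3: w='b' (idx 2), next='c' -> output (2, 'c'), add 'bc' as idx 3
Step 4: w='b' (idx 2), next='b' -> output (2, 'b'), add 'bb' as idx 4
Step 5: w='bc' (idx 3), end of input -> output (3, '')


Encoded: [(0, 'c'), (0, 'b'), (2, 'c'), (2, 'b'), (3, '')]


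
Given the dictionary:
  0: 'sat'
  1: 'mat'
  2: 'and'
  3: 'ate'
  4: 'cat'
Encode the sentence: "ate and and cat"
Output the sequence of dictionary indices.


Look up each word in the dictionary:
  'ate' -> 3
  'and' -> 2
  'and' -> 2
  'cat' -> 4

Encoded: [3, 2, 2, 4]


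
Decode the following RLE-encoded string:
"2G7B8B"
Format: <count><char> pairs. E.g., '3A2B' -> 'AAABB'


Expanding each <count><char> pair:
  2G -> 'GG'
  7B -> 'BBBBBBB'
  8B -> 'BBBBBBBB'

Decoded = GGBBBBBBBBBBBBBBB


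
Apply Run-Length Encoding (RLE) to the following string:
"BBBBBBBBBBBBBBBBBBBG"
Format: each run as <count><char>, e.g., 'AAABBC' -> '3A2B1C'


Scanning runs left to right:
  i=0: run of 'B' x 19 -> '19B'
  i=19: run of 'G' x 1 -> '1G'

RLE = 19B1G


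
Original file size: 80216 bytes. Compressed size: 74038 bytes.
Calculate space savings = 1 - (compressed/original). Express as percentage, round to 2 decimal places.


ratio = compressed/original = 74038/80216 = 0.922983
savings = 1 - ratio = 1 - 0.922983 = 0.077017
as a percentage: 0.077017 * 100 = 7.7%

Space savings = 1 - 74038/80216 = 7.7%


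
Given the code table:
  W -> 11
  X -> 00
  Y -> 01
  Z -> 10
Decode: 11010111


Decoding:
11 -> W
01 -> Y
01 -> Y
11 -> W


Result: WYYW


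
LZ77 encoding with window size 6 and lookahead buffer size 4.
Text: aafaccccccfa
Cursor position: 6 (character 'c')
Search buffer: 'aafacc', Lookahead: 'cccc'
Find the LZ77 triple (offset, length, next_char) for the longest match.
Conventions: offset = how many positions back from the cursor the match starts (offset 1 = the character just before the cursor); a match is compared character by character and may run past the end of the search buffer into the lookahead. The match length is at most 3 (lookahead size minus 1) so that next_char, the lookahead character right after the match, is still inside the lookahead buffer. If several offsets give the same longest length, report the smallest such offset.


Try each offset into the search buffer:
  offset=1 (pos 5, char 'c'): match length 3
  offset=2 (pos 4, char 'c'): match length 3
  offset=3 (pos 3, char 'a'): match length 0
  offset=4 (pos 2, char 'f'): match length 0
  offset=5 (pos 1, char 'a'): match length 0
  offset=6 (pos 0, char 'a'): match length 0
Longest match has length 3, found at offsets 1, 2; take the smallest, offset 1.
next_char = character at position 6 + 3 = 9 -> 'c'

Best match: offset=1, length=3 (matching 'ccc' starting at position 5)
LZ77 triple: (1, 3, 'c')


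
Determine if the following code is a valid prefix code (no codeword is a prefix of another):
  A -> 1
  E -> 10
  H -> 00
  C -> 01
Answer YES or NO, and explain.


Checking each pair (does one codeword prefix another?):
  A='1' vs E='10': prefix -- VIOLATION

NO -- this is NOT a valid prefix code. A (1) is a prefix of E (10).


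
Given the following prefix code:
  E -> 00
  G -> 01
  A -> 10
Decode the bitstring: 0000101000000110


Decoding step by step:
Bits 00 -> E
Bits 00 -> E
Bits 10 -> A
Bits 10 -> A
Bits 00 -> E
Bits 00 -> E
Bits 01 -> G
Bits 10 -> A


Decoded message: EEAAEEGA


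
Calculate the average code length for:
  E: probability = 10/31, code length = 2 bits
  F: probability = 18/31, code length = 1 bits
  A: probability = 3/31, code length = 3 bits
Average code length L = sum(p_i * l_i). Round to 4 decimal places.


Weighted contributions p_i * l_i:
  E: (10/31) * 2 = 20/31
  F: (18/31) * 1 = 18/31
  A: (3/31) * 3 = 9/31
Sum = (20 + 18 + 9)/31 = 47/31

L = 47/31 = 1.5161 bits/symbol


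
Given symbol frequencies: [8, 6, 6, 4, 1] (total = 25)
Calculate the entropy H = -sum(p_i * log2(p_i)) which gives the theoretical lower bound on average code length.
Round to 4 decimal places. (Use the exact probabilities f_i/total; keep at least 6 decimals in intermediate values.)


Per-symbol terms -p_i * log2(p_i) with p_i = f_i/25:
  p = 8/25 = 0.320000: log2(p) = -1.643856, -p*log2(p) = 0.526034
  p = 6/25 = 0.240000: log2(p) = -2.058894, -p*log2(p) = 0.494134
  p = 6/25 = 0.240000: log2(p) = -2.058894, -p*log2(p) = 0.494134
  p = 4/25 = 0.160000: log2(p) = -2.643856, -p*log2(p) = 0.423017
  p = 1/25 = 0.040000: log2(p) = -4.643856, -p*log2(p) = 0.185754
H = 0.526034 + 0.494134 + 0.494134 + 0.423017 + 0.185754 = 2.123073

H = 2.1231 bits/symbol


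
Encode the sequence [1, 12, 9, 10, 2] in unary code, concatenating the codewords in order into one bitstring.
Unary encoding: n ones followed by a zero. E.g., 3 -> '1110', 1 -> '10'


Encode each number as n ones followed by a terminating 0:
  1 -> 10 (2 bits)
  12 -> 1111111111110 (13 bits)
  9 -> 1111111110 (10 bits)
  10 -> 11111111110 (11 bits)
  2 -> 110 (3 bits)
Total length = 2 + 13 + 10 + 11 + 3 = 39 bits.

Unary([1, 12, 9, 10, 2]) = 101111111111110111111111011111111110110 (39 bits)


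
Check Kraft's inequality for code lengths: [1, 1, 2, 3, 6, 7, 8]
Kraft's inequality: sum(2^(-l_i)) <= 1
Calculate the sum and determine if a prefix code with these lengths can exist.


Sum = 2^(-1) + 2^(-1) + 2^(-2) + 2^(-3) + 2^(-6) + 2^(-7) + 2^(-8)
    = 0.5 + 0.5 + 0.25 + 0.125 + 0.015625 + 0.0078125 + 0.00390625
    = 359/256 = 1.40234375
Since 1.40234375 > 1, Kraft's inequality is NOT satisfied.
A prefix code with these lengths CANNOT exist.

Kraft sum = 1.40234375. Not satisfied.


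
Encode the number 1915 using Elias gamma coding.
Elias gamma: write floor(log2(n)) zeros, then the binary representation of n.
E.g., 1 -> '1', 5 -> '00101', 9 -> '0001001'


num_bits = floor(log2(1915)) + 1 = 11
leading_zeros = num_bits - 1 = 10
binary(1915) = 11101111011

Elias gamma(1915) = '0000000000' + '11101111011' = 000000000011101111011 (21 bits)


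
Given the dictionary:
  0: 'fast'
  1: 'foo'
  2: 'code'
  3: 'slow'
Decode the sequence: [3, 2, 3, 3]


Look up each index in the dictionary:
  3 -> 'slow'
  2 -> 'code'
  3 -> 'slow'
  3 -> 'slow'

Decoded: "slow code slow slow"


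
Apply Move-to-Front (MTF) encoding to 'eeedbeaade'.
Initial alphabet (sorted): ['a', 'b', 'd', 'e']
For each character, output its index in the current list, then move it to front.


MTF encoding:
'e': index 3 in ['a', 'b', 'd', 'e'] -> ['e', 'a', 'b', 'd']
'e': index 0 in ['e', 'a', 'b', 'd'] -> ['e', 'a', 'b', 'd']
'e': index 0 in ['e', 'a', 'b', 'd'] -> ['e', 'a', 'b', 'd']
'd': index 3 in ['e', 'a', 'b', 'd'] -> ['d', 'e', 'a', 'b']
'b': index 3 in ['d', 'e', 'a', 'b'] -> ['b', 'd', 'e', 'a']
'e': index 2 in ['b', 'd', 'e', 'a'] -> ['e', 'b', 'd', 'a']
'a': index 3 in ['e', 'b', 'd', 'a'] -> ['a', 'e', 'b', 'd']
'a': index 0 in ['a', 'e', 'b', 'd'] -> ['a', 'e', 'b', 'd']
'd': index 3 in ['a', 'e', 'b', 'd'] -> ['d', 'a', 'e', 'b']
'e': index 2 in ['d', 'a', 'e', 'b'] -> ['e', 'd', 'a', 'b']


Output: [3, 0, 0, 3, 3, 2, 3, 0, 3, 2]


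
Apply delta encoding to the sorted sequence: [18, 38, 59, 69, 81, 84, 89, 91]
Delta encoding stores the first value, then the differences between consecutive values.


First value: 18
Deltas:
  38 - 18 = 20
  59 - 38 = 21
  69 - 59 = 10
  81 - 69 = 12
  84 - 81 = 3
  89 - 84 = 5
  91 - 89 = 2


Delta encoded: [18, 20, 21, 10, 12, 3, 5, 2]


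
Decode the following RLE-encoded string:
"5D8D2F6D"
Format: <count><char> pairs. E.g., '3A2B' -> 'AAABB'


Expanding each <count><char> pair:
  5D -> 'DDDDD'
  8D -> 'DDDDDDDD'
  2F -> 'FF'
  6D -> 'DDDDDD'

Decoded = DDDDDDDDDDDDDFFDDDDDD


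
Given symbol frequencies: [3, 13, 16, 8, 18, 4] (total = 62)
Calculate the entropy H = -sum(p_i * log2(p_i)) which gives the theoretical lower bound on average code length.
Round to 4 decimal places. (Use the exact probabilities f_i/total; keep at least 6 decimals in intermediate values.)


Per-symbol terms -p_i * log2(p_i) with p_i = f_i/62:
  p = 3/62 = 0.048387: log2(p) = -4.369234, -p*log2(p) = 0.211415
  p = 13/62 = 0.209677: log2(p) = -2.253757, -p*log2(p) = 0.472562
  p = 16/62 = 0.258065: log2(p) = -1.954196, -p*log2(p) = 0.504309
  p = 8/62 = 0.129032: log2(p) = -2.954196, -p*log2(p) = 0.381187
  p = 18/62 = 0.290323: log2(p) = -1.784271, -p*log2(p) = 0.518014
  p = 4/62 = 0.064516: log2(p) = -3.954196, -p*log2(p) = 0.255109
H = 0.211415 + 0.472562 + 0.504309 + 0.381187 + 0.518014 + 0.255109 = 2.342596

H = 2.3426 bits/symbol


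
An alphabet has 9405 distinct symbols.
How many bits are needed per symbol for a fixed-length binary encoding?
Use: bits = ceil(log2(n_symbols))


log2(9405) = 13.1992
Bracket: 2^13 = 8192 < 9405 <= 2^14 = 16384
So ceil(log2(9405)) = 14

bits = ceil(log2(9405)) = ceil(13.1992) = 14 bits


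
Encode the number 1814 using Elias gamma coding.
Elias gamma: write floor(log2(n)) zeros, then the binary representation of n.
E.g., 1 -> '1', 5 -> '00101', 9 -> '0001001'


num_bits = floor(log2(1814)) + 1 = 11
leading_zeros = num_bits - 1 = 10
binary(1814) = 11100010110

Elias gamma(1814) = '0000000000' + '11100010110' = 000000000011100010110 (21 bits)
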